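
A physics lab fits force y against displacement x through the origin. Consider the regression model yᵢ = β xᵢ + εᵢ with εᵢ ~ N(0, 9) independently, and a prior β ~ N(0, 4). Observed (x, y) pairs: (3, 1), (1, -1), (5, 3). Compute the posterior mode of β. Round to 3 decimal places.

β̂_MAP = 0.456

log p(β | y) = −Σ(yᵢ − βxᵢ)²/(2·9) − β²/(2·4) + const.
Setting the derivative to zero: Σxᵢ(yᵢ − βxᵢ)/9 − β/4 = 0, so β = Σxᵢyᵢ / (Σxᵢ² + σ²/τ²).
Σxᵢyᵢ = 3·1 + 1·(-1) + 5·3 = 17; Σxᵢ² = 35; σ²/τ² = 2.25.
β̂_MAP = 17 / (35 + 2.25) = 17/37.25 ≈ 0.456.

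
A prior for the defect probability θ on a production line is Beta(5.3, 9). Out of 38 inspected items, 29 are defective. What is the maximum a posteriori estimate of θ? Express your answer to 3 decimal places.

Prior: Beta(5.3, 9).
Data: 29 successes in 38 trials. The binomial likelihood contributes θ^29(1−θ)^9, so the posterior is Beta(5.3+29, 9+9) = Beta(34.3, 18).
For Beta(a, b) with a, b > 1 the mode is (a−1)/(a+b−2) = 33.3/50.3 ≈ 0.662.

θ̂_MAP = 0.662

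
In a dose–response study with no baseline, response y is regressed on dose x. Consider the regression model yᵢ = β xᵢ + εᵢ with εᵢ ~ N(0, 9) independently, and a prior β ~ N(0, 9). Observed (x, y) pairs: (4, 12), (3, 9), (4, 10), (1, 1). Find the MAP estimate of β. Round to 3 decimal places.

log p(β | y) = −Σ(yᵢ − βxᵢ)²/(2·9) − β²/(2·9) + const.
Setting the derivative to zero: Σxᵢ(yᵢ − βxᵢ)/9 − β/9 = 0, so β = Σxᵢyᵢ / (Σxᵢ² + σ²/τ²).
Σxᵢyᵢ = 4·12 + 3·9 + 4·10 + 1·1 = 116; Σxᵢ² = 42; σ²/τ² = 1.
β̂_MAP = 116 / (42 + 1) = 116/43 ≈ 2.698.

β̂_MAP = 2.698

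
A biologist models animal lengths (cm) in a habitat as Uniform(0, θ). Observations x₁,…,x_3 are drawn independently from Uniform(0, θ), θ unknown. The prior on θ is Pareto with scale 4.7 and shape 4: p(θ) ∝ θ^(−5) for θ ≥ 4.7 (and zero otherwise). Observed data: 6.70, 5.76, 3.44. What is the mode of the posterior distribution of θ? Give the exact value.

θ̂_MAP = 6.70

The Uniform(0, θ) likelihood is θ^(−n) for θ ≥ max(xᵢ), zero otherwise. Here max(xᵢ) = 6.70.
Posterior ∝ θ^(−5) · θ^(−3) = θ^(−8) on θ ≥ max(4.7, 6.70) = 6.70.
This density is strictly decreasing in θ, so the posterior mode lies at the lower boundary of the support.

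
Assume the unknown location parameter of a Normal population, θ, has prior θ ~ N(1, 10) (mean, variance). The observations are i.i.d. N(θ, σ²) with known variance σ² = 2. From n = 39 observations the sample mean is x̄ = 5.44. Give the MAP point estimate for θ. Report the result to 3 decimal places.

n = 39, x̄ = 5.44.
For a Normal prior and Normal likelihood with known variance, the posterior is Normal; its mode equals its mean, the precision-weighted average.
Prior precision 1/σ₀² = 1/10 = 0.1; data precision n/σ² = 39/2 = 19.5.
θ̂ = (0.1·1 + 19.5·5.44) / (0.1 + 19.5) = 106.18/19.6 = 5309/980 ≈ 5.417.

θ̂_MAP = 5.417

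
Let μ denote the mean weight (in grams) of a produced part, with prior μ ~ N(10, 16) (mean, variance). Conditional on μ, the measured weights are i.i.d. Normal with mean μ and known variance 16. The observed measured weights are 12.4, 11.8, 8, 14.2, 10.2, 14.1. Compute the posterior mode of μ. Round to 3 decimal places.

n = 6; x̄ = (12.4 + 11.8 + 8 + 14.2 + 10.2 + 14.1)/6 = 70.7/6 = 707/60 ≈ 11.7833.
For a Normal prior and Normal likelihood with known variance, the posterior is Normal; its mode equals its mean, the precision-weighted average.
Prior precision 1/σ₀² = 1/16 = 0.0625; data precision n/σ² = 6/16 = 0.375.
μ̂ = (0.0625·10 + 0.375·(707/60)) / (0.0625 + 0.375) = 5.04375/0.4375 = 807/70 ≈ 11.529.

μ̂_MAP = 11.529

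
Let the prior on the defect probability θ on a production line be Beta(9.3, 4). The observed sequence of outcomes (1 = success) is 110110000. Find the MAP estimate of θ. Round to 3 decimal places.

Prior: Beta(9.3, 4).
Data: 4 successes in 9 trials (from the sequence). The binomial likelihood contributes θ^4(1−θ)^5, so the posterior is Beta(9.3+4, 4+5) = Beta(13.3, 9).
For Beta(a, b) with a, b > 1 the mode is (a−1)/(a+b−2) = 12.3/20.3 ≈ 0.606.

θ̂_MAP = 0.606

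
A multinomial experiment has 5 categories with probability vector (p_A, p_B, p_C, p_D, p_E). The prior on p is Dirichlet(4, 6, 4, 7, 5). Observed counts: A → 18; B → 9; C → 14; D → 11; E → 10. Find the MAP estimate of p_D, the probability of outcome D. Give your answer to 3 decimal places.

The posterior is Dirichlet(αᵢ + nᵢ) = Dirichlet(22, 15, 18, 18, 15).
For a Dirichlet(a₁,…,a_K) with all aᵢ > 1, the mode has j-th component (aⱼ − 1)/(Σaᵢ − K).
Here Σaᵢ = 88 and K = 5, so p_D = (18 − 1)/(88 − 5) = 17/83 ≈ 0.205.

MAP estimate of p_D = 0.205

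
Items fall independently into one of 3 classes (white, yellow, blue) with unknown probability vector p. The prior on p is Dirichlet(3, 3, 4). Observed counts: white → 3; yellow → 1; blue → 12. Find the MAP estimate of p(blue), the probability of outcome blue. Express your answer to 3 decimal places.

MAP estimate of p(blue) = 0.652

The posterior is Dirichlet(αᵢ + nᵢ) = Dirichlet(6, 4, 16).
For a Dirichlet(a₁,…,a_K) with all aᵢ > 1, the mode has j-th component (aⱼ − 1)/(Σaᵢ − K).
Here Σaᵢ = 26 and K = 3, so p(blue) = (16 − 1)/(26 − 3) = 15/23 ≈ 0.652.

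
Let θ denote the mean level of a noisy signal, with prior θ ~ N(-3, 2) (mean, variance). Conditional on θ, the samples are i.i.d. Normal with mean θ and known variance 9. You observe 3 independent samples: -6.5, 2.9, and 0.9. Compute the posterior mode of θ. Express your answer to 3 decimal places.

n = 3; x̄ = ((-6.5) + 2.9 + 0.9)/3 = -2.7/3 = -0.9.
For a Normal prior and Normal likelihood with known variance, the posterior is Normal; its mode equals its mean, the precision-weighted average.
Prior precision 1/σ₀² = 1/2 = 0.5; data precision n/σ² = 3/9 = 1/3.
θ̂ = (0.5·(-3) + (1/3)·(-0.9)) / (0.5 + 1/3) = (-1.8)/(5/6) = -2.160.

θ̂_MAP = -2.160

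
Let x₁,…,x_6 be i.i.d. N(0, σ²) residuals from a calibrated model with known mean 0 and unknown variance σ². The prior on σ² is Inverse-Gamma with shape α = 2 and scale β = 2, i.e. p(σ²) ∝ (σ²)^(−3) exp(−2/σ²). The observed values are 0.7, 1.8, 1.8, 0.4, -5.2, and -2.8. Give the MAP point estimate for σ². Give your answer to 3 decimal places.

σ̂²_MAP = 3.834

Sum of squared deviations about the known mean: SS = (0.7−0)² + (1.8−0)² + (1.8−0)² + (0.4−0)² + (-5.2−0)² + (-2.8−0)² = 42.01.
The Normal likelihood contributes (σ²)^(−n/2) exp(−SS/(2σ²)), so the posterior is Inverse-Gamma(α + n/2, β + SS/2) = Inverse-Gamma(5, 23.005).
The mode of Inverse-Gamma(a, b) is b/(a+1) = 23.005/6 ≈ 3.834.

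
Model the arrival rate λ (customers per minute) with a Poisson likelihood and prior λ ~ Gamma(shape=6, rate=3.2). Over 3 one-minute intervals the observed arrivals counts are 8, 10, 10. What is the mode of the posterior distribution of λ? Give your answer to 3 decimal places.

Σxᵢ = 8+10+10 = 28, with n = 3.
Posterior ∝ λ^5e^(−3.2λ) · λ^28e^(−3λ) = λ^33e^(−6.2λ), i.e. Gamma(shape=34, rate=6.2).
The mode of a Gamma(a, b) with a ≥ 1 (shape–rate) is (a−1)/b = 33/6.2 ≈ 5.323.

λ̂_MAP = 5.323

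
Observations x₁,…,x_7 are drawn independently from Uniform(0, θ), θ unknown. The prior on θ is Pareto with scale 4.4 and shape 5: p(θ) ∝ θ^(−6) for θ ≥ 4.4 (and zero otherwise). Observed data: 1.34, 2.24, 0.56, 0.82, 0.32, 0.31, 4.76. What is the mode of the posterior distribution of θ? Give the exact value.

The Uniform(0, θ) likelihood is θ^(−n) for θ ≥ max(xᵢ), zero otherwise. Here max(xᵢ) = 4.76.
Posterior ∝ θ^(−6) · θ^(−7) = θ^(−13) on θ ≥ max(4.4, 4.76) = 4.76.
This density is strictly decreasing in θ, so the posterior mode lies at the lower boundary of the support.

θ̂_MAP = 4.76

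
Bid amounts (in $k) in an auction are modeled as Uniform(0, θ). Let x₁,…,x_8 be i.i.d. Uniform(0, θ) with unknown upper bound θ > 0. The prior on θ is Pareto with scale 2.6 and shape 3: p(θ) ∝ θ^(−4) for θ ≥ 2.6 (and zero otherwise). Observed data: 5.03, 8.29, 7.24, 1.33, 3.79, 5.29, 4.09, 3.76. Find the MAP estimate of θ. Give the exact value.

The Uniform(0, θ) likelihood is θ^(−n) for θ ≥ max(xᵢ), zero otherwise. Here max(xᵢ) = 8.29.
Posterior ∝ θ^(−4) · θ^(−8) = θ^(−12) on θ ≥ max(2.6, 8.29) = 8.29.
This density is strictly decreasing in θ, so the posterior mode lies at the lower boundary of the support.

θ̂_MAP = 8.29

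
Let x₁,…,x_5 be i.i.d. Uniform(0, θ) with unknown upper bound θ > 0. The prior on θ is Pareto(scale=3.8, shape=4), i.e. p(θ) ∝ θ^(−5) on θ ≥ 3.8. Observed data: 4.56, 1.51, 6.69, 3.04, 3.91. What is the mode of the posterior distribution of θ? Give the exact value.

The Uniform(0, θ) likelihood is θ^(−n) for θ ≥ max(xᵢ), zero otherwise. Here max(xᵢ) = 6.69.
Posterior ∝ θ^(−5) · θ^(−5) = θ^(−10) on θ ≥ max(3.8, 6.69) = 6.69.
This density is strictly decreasing in θ, so the posterior mode lies at the lower boundary of the support.

θ̂_MAP = 6.69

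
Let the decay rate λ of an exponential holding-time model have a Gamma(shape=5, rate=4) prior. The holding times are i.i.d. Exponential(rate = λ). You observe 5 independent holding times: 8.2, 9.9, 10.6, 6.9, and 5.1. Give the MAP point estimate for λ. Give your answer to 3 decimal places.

The Exponential(rate=λ) likelihood is ∝ λ^n e^(−λΣtᵢ). Here n = 5 and Σtᵢ = 8.2 + 9.9 + 10.6 + 6.9 + 5.1 = 40.7.
Posterior ∝ λ^4e^(−4λ) · λ^5e^(−40.7λ) = λ^9e^(−44.7λ), i.e. Gamma(10, 44.7).
Mode = (a−1)/b = 9/44.7 ≈ 0.201.

λ̂_MAP = 0.201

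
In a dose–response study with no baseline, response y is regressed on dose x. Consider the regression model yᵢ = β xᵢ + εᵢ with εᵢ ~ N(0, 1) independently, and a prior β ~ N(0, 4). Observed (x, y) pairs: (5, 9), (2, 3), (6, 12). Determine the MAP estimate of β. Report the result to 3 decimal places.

β̂_MAP = 1.885

log p(β | y) = −Σ(yᵢ − βxᵢ)²/(2·1) − β²/(2·4) + const.
Setting the derivative to zero: Σxᵢ(yᵢ − βxᵢ)/1 − β/4 = 0, so β = Σxᵢyᵢ / (Σxᵢ² + σ²/τ²).
Σxᵢyᵢ = 5·9 + 2·3 + 6·12 = 123; Σxᵢ² = 65; σ²/τ² = 0.25.
β̂_MAP = 123 / (65 + 0.25) = 123/65.25 ≈ 1.885.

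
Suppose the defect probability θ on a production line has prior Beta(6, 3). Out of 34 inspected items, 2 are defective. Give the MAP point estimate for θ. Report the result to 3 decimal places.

θ̂_MAP = 0.171

Prior: Beta(6, 3).
Data: 2 successes in 34 trials. The binomial likelihood contributes θ^2(1−θ)^32, so the posterior is Beta(6+2, 3+32) = Beta(8, 35).
For Beta(a, b) with a, b > 1 the mode is (a−1)/(a+b−2) = 7/41 ≈ 0.171.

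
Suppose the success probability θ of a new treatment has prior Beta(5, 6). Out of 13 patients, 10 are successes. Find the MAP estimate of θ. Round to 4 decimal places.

θ̂_MAP = 0.6364

Prior: Beta(5, 6).
Data: 10 successes in 13 trials. The binomial likelihood contributes θ^10(1−θ)^3, so the posterior is Beta(5+10, 6+3) = Beta(15, 9).
For Beta(a, b) with a, b > 1 the mode is (a−1)/(a+b−2) = 14/22 ≈ 0.6364.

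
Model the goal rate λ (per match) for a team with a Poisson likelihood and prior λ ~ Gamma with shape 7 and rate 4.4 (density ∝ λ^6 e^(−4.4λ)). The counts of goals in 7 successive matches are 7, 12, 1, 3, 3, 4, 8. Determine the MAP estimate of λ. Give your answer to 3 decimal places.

λ̂_MAP = 3.860

Σxᵢ = 7+12+1+3+3+4+8 = 38, with n = 7.
Posterior ∝ λ^6e^(−4.4λ) · λ^38e^(−7λ) = λ^44e^(−11.4λ), i.e. Gamma(shape=45, rate=11.4).
The mode of a Gamma(a, b) with a ≥ 1 (shape–rate) is (a−1)/b = 44/11.4 ≈ 3.860.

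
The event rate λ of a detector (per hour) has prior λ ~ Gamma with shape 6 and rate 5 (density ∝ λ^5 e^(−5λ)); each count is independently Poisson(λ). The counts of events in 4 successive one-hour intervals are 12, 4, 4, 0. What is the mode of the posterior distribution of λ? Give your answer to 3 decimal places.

Σxᵢ = 12+4+4+0 = 20, with n = 4.
Posterior ∝ λ^5e^(−5λ) · λ^20e^(−4λ) = λ^25e^(−9λ), i.e. Gamma(shape=26, rate=9).
The mode of a Gamma(a, b) with a ≥ 1 (shape–rate) is (a−1)/b = 25/9 ≈ 2.778.

λ̂_MAP = 2.778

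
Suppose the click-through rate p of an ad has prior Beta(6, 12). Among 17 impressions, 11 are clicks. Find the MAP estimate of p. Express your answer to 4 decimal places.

p̂_MAP = 0.4848

Prior: Beta(6, 12).
Data: 11 successes in 17 trials. The binomial likelihood contributes p^11(1−p)^6, so the posterior is Beta(6+11, 12+6) = Beta(17, 18).
For Beta(a, b) with a, b > 1 the mode is (a−1)/(a+b−2) = 16/33 ≈ 0.4848.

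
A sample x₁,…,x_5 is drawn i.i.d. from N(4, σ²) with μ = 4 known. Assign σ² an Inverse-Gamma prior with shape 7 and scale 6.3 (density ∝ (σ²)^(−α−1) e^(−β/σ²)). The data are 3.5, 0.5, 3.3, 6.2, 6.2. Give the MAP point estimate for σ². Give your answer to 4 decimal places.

Sum of squared deviations about the known mean: SS = (3.5−4)² + (0.5−4)² + (3.3−4)² + (6.2−4)² + (6.2−4)² = 22.67.
The Normal likelihood contributes (σ²)^(−n/2) exp(−SS/(2σ²)), so the posterior is Inverse-Gamma(α + n/2, β + SS/2) = Inverse-Gamma(9.5, 17.635).
The mode of Inverse-Gamma(a, b) is b/(a+1) = 17.635/10.5 ≈ 1.6795.

σ̂²_MAP = 1.6795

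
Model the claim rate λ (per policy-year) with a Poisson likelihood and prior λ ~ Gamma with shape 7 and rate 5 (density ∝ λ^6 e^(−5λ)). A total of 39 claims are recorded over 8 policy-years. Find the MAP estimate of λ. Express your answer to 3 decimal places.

Σxᵢ = 39, n = 8.
Posterior ∝ λ^6e^(−5λ) · λ^39e^(−8λ) = λ^45e^(−13λ), i.e. Gamma(shape=46, rate=13).
The mode of a Gamma(a, b) with a ≥ 1 (shape–rate) is (a−1)/b = 45/13 ≈ 3.462.

λ̂_MAP = 3.462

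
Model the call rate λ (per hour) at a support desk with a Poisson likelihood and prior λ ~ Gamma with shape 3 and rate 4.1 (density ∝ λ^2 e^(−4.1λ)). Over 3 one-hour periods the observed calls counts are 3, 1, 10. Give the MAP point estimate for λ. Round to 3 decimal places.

λ̂_MAP = 2.254

Σxᵢ = 3+1+10 = 14, with n = 3.
Posterior ∝ λ^2e^(−4.1λ) · λ^14e^(−3λ) = λ^16e^(−7.1λ), i.e. Gamma(shape=17, rate=7.1).
The mode of a Gamma(a, b) with a ≥ 1 (shape–rate) is (a−1)/b = 16/7.1 ≈ 2.254.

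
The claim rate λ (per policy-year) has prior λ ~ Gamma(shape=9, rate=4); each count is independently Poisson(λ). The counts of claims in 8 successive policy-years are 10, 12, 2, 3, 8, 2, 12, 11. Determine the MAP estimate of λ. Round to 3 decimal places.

Σxᵢ = 10+12+2+3+8+2+12+11 = 60, with n = 8.
Posterior ∝ λ^8e^(−4λ) · λ^60e^(−8λ) = λ^68e^(−12λ), i.e. Gamma(shape=69, rate=12).
The mode of a Gamma(a, b) with a ≥ 1 (shape–rate) is (a−1)/b = 68/12 ≈ 5.667.

λ̂_MAP = 5.667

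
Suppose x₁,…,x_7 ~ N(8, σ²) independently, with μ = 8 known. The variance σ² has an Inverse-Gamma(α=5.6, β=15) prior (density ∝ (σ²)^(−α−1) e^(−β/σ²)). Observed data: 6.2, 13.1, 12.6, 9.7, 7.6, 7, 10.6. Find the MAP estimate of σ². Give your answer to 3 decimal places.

σ̂²_MAP = 4.516

Sum of squared deviations about the known mean: SS = (6.2−8)² + (13.1−8)² + (12.6−8)² + (9.7−8)² + (7.6−8)² + (7−8)² + (10.6−8)² = 61.22.
The Normal likelihood contributes (σ²)^(−n/2) exp(−SS/(2σ²)), so the posterior is Inverse-Gamma(α + n/2, β + SS/2) = Inverse-Gamma(9.1, 45.61).
The mode of Inverse-Gamma(a, b) is b/(a+1) = 45.61/10.1 ≈ 4.516.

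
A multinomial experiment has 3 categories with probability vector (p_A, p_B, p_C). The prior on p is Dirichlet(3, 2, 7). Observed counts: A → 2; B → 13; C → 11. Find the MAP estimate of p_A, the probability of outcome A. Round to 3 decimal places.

The posterior is Dirichlet(αᵢ + nᵢ) = Dirichlet(5, 15, 18).
For a Dirichlet(a₁,…,a_K) with all aᵢ > 1, the mode has j-th component (aⱼ − 1)/(Σaᵢ − K).
Here Σaᵢ = 38 and K = 3, so p_A = (5 − 1)/(38 − 3) = 4/35 ≈ 0.114.

MAP estimate of p_A = 0.114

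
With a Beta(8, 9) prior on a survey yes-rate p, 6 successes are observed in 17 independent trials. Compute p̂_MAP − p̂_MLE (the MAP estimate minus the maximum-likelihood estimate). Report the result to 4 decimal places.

Posterior is Beta(14, 20); MAP = (14−1)/(34−2) = 13/32 ≈ 0.40625.
MLE ignores the prior: p̂_MLE = k/n = 6/17 ≈ 0.35294.
Difference = 13/32 − 6/17 = 29/544 ≈ 0.0533.

MAP − MLE = 0.0533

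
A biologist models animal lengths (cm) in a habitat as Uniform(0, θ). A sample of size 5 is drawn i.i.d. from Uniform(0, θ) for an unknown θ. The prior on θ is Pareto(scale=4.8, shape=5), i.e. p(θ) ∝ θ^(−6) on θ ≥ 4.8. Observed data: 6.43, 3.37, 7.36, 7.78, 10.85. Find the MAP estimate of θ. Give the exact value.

The Uniform(0, θ) likelihood is θ^(−n) for θ ≥ max(xᵢ), zero otherwise. Here max(xᵢ) = 10.85.
Posterior ∝ θ^(−6) · θ^(−5) = θ^(−11) on θ ≥ max(4.8, 10.85) = 10.85.
This density is strictly decreasing in θ, so the posterior mode lies at the lower boundary of the support.

θ̂_MAP = 10.85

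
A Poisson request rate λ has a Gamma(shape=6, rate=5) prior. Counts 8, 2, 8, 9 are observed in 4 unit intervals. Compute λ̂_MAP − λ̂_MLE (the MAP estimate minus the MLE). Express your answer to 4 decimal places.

MAP − MLE = -3.1944

Σxᵢ = 27. Posterior is Gamma(33, 9); MAP = (33−1)/9 = 32/9 ≈ 3.55556.
MLE = x̄ = 27/4 ≈ 6.75000.
Difference = 32/9 − 27/4 = -115/36 ≈ -3.1944.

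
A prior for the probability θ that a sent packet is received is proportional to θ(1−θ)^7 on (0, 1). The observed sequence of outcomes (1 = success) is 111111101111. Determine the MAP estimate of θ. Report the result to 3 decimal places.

The prior density ∝ θ(1−θ)^7 is the kernel of Beta(2, 8).
Data: 11 successes in 12 trials (from the sequence). The binomial likelihood contributes θ^11(1−θ)^1, so the posterior is Beta(2+11, 8+1) = Beta(13, 9).
For Beta(a, b) with a, b > 1 the mode is (a−1)/(a+b−2) = 12/20 ≈ 0.600.

θ̂_MAP = 0.600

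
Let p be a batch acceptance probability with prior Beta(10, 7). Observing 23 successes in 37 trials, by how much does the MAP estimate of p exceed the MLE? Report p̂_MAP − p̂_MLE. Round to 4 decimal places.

Posterior is Beta(33, 21); MAP = (33−1)/(54−2) = 32/52 ≈ 0.61538.
MLE ignores the prior: p̂_MLE = k/n = 23/37 ≈ 0.62162.
Difference = 32/52 − 23/37 = -3/481 ≈ -0.0062.

MAP − MLE = -0.0062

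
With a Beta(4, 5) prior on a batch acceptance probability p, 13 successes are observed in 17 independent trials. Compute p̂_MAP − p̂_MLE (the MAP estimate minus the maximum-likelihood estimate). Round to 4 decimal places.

MAP − MLE = -0.0980

Posterior is Beta(17, 9); MAP = (17−1)/(26−2) = 16/24 ≈ 0.66667.
MLE ignores the prior: p̂_MLE = k/n = 13/17 ≈ 0.76471.
Difference = 16/24 − 13/17 = -5/51 ≈ -0.0980.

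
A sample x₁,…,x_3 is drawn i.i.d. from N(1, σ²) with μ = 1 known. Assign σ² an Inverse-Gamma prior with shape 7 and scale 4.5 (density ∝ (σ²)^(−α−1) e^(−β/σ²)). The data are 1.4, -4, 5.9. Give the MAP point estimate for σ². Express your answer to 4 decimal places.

Sum of squared deviations about the known mean: SS = (1.4−1)² + (-4−1)² + (5.9−1)² = 49.17.
The Normal likelihood contributes (σ²)^(−n/2) exp(−SS/(2σ²)), so the posterior is Inverse-Gamma(α + n/2, β + SS/2) = Inverse-Gamma(8.5, 29.085).
The mode of Inverse-Gamma(a, b) is b/(a+1) = 29.085/9.5 ≈ 3.0616.

σ̂²_MAP = 3.0616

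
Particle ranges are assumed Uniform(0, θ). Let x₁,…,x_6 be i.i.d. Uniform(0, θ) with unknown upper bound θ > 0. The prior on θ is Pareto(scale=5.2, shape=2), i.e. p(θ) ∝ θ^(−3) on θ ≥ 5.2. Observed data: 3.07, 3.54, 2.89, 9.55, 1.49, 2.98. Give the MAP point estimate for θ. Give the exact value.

θ̂_MAP = 9.55

The Uniform(0, θ) likelihood is θ^(−n) for θ ≥ max(xᵢ), zero otherwise. Here max(xᵢ) = 9.55.
Posterior ∝ θ^(−3) · θ^(−6) = θ^(−9) on θ ≥ max(5.2, 9.55) = 9.55.
This density is strictly decreasing in θ, so the posterior mode lies at the lower boundary of the support.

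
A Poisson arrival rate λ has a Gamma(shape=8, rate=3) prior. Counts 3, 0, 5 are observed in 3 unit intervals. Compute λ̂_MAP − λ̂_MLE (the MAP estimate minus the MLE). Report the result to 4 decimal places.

MAP − MLE = -0.1667

Σxᵢ = 8. Posterior is Gamma(16, 6); MAP = (16−1)/6 = 15/6 ≈ 2.50000.
MLE = x̄ = 8/3 ≈ 2.66667.
Difference = 15/6 − 8/3 = -1/6 ≈ -0.1667.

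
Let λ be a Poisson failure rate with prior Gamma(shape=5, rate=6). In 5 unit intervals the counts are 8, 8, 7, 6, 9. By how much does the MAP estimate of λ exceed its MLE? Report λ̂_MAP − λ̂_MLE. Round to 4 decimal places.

Σxᵢ = 38. Posterior is Gamma(43, 11); MAP = (43−1)/11 = 42/11 ≈ 3.81818.
MLE = x̄ = 38/5 ≈ 7.60000.
Difference = 42/11 − 38/5 = -208/55 ≈ -3.7818.

MAP − MLE = -3.7818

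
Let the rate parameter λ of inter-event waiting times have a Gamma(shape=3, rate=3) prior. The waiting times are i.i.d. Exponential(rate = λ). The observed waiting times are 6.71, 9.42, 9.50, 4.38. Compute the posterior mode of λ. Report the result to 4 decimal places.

λ̂_MAP = 0.1818

The Exponential(rate=λ) likelihood is ∝ λ^n e^(−λΣtᵢ). Here n = 4 and Σtᵢ = 6.71 + 9.42 + 9.50 + 4.38 = 30.01.
Posterior ∝ λ^2e^(−3λ) · λ^4e^(−30.01λ) = λ^6e^(−33.01λ), i.e. Gamma(7, 33.01).
Mode = (a−1)/b = 6/33.01 ≈ 0.1818.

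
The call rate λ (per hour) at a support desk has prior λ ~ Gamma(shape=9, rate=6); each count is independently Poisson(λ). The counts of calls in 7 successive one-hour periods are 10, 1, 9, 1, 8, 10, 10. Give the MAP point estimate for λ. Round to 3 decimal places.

Σxᵢ = 10+1+9+1+8+10+10 = 49, with n = 7.
Posterior ∝ λ^8e^(−6λ) · λ^49e^(−7λ) = λ^57e^(−13λ), i.e. Gamma(shape=58, rate=13).
The mode of a Gamma(a, b) with a ≥ 1 (shape–rate) is (a−1)/b = 57/13 ≈ 4.385.

λ̂_MAP = 4.385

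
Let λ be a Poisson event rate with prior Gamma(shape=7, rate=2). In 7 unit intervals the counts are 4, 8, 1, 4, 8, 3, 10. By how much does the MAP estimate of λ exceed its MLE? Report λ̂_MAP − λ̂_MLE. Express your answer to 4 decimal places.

MAP − MLE = -0.5397

Σxᵢ = 38. Posterior is Gamma(45, 9); MAP = (45−1)/9 = 44/9 ≈ 4.88889.
MLE = x̄ = 38/7 ≈ 5.42857.
Difference = 44/9 − 38/7 = -34/63 ≈ -0.5397.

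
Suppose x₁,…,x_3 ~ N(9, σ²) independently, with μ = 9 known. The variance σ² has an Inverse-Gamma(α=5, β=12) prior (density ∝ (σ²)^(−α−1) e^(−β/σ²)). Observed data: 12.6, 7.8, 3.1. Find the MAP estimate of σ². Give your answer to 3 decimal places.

σ̂²_MAP = 4.881

Sum of squared deviations about the known mean: SS = (12.6−9)² + (7.8−9)² + (3.1−9)² = 49.21.
The Normal likelihood contributes (σ²)^(−n/2) exp(−SS/(2σ²)), so the posterior is Inverse-Gamma(α + n/2, β + SS/2) = Inverse-Gamma(6.5, 36.605).
The mode of Inverse-Gamma(a, b) is b/(a+1) = 36.605/7.5 ≈ 4.881.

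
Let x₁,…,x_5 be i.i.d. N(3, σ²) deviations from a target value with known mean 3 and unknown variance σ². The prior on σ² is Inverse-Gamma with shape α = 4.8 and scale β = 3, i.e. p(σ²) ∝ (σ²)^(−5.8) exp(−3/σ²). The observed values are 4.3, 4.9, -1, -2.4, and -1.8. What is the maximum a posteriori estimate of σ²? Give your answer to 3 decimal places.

σ̂²_MAP = 4.789

Sum of squared deviations about the known mean: SS = (4.3−3)² + (4.9−3)² + (-1−3)² + (-2.4−3)² + (-1.8−3)² = 73.5.
The Normal likelihood contributes (σ²)^(−n/2) exp(−SS/(2σ²)), so the posterior is Inverse-Gamma(α + n/2, β + SS/2) = Inverse-Gamma(7.3, 39.75).
The mode of Inverse-Gamma(a, b) is b/(a+1) = 39.75/8.3 ≈ 4.789.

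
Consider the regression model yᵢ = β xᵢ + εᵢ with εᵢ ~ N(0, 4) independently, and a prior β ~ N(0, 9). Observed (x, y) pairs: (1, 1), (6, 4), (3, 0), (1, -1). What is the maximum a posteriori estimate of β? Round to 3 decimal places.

log p(β | y) = −Σ(yᵢ − βxᵢ)²/(2·4) − β²/(2·9) + const.
Setting the derivative to zero: Σxᵢ(yᵢ − βxᵢ)/4 − β/9 = 0, so β = Σxᵢyᵢ / (Σxᵢ² + σ²/τ²).
Σxᵢyᵢ = 1·1 + 6·4 + 3·0 + 1·(-1) = 24; Σxᵢ² = 47; σ²/τ² = 4/9.
β̂_MAP = 24 / (47 + 4/9) = 24/(427/9) = 216/427 ≈ 0.506.

β̂_MAP = 0.506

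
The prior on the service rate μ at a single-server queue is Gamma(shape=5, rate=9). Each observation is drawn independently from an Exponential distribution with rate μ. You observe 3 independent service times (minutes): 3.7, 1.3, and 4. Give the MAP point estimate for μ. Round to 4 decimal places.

μ̂_MAP = 0.3889

The Exponential(rate=μ) likelihood is ∝ μ^n e^(−μΣtᵢ). Here n = 3 and Σtᵢ = 3.7 + 1.3 + 4 = 9.
Posterior ∝ μ^4e^(−9μ) · μ^3e^(−9μ) = μ^7e^(−18μ), i.e. Gamma(8, 18).
Mode = (a−1)/b = 7/18 ≈ 0.3889.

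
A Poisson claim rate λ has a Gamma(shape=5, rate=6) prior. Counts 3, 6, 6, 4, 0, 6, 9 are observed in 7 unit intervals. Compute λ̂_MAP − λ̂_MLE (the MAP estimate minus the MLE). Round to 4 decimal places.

Σxᵢ = 34. Posterior is Gamma(39, 13); MAP = (39−1)/13 = 38/13 ≈ 2.92308.
MLE = x̄ = 34/7 ≈ 4.85714.
Difference = 38/13 − 34/7 = -176/91 ≈ -1.9341.

MAP − MLE = -1.9341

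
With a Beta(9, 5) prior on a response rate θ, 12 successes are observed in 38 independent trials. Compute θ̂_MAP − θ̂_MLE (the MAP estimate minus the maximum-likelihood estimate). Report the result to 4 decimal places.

MAP − MLE = 0.0842

Posterior is Beta(21, 31); MAP = (21−1)/(52−2) = 20/50 ≈ 0.40000.
MLE ignores the prior: θ̂_MLE = k/n = 12/38 ≈ 0.31579.
Difference = 20/50 − 12/38 = 8/95 ≈ 0.0842.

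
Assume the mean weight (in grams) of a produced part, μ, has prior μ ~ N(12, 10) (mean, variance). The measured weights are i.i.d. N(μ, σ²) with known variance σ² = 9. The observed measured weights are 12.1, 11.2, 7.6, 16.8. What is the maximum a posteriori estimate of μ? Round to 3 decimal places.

n = 4; x̄ = (12.1 + 11.2 + 7.6 + 16.8)/4 = 47.7/4 = 11.925.
For a Normal prior and Normal likelihood with known variance, the posterior is Normal; its mode equals its mean, the precision-weighted average.
Prior precision 1/σ₀² = 1/10 = 0.1; data precision n/σ² = 4/9.
μ̂ = (0.1·12 + (4/9)·11.925) / (0.1 + 4/9) = 6.5/(49/90) = 585/49 ≈ 11.939.

μ̂_MAP = 11.939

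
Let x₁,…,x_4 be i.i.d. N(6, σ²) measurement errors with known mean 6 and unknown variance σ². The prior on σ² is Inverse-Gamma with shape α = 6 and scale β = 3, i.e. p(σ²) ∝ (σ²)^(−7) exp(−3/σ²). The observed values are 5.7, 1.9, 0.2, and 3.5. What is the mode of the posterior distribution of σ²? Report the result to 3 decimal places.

σ̂²_MAP = 3.488

Sum of squared deviations about the known mean: SS = (5.7−6)² + (1.9−6)² + (0.2−6)² + (3.5−6)² = 56.79.
The Normal likelihood contributes (σ²)^(−n/2) exp(−SS/(2σ²)), so the posterior is Inverse-Gamma(α + n/2, β + SS/2) = Inverse-Gamma(8, 31.395).
The mode of Inverse-Gamma(a, b) is b/(a+1) = 31.395/9 ≈ 3.488.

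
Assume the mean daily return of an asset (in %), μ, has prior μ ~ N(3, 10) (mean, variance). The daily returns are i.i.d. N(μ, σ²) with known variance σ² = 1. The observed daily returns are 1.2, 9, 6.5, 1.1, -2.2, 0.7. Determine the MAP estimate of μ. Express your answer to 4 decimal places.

μ̂_MAP = 2.7213

n = 6; x̄ = (1.2 + 9 + 6.5 + 1.1 + (-2.2) + 0.7)/6 = 16.3/6 = 163/60 ≈ 2.7167.
For a Normal prior and Normal likelihood with known variance, the posterior is Normal; its mode equals its mean, the precision-weighted average.
Prior precision 1/σ₀² = 1/10 = 0.1; data precision n/σ² = 6/1 = 6.
μ̂ = (0.1·3 + 6·(163/60)) / (0.1 + 6) = 16.6/6.1 = 166/61 ≈ 2.7213.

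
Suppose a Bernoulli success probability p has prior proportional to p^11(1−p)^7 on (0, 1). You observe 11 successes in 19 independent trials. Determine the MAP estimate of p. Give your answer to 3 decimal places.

p̂_MAP = 0.595

The prior density ∝ p^11(1−p)^7 is the kernel of Beta(12, 8).
Data: 11 successes in 19 trials. The binomial likelihood contributes p^11(1−p)^8, so the posterior is Beta(12+11, 8+8) = Beta(23, 16).
For Beta(a, b) with a, b > 1 the mode is (a−1)/(a+b−2) = 22/37 ≈ 0.595.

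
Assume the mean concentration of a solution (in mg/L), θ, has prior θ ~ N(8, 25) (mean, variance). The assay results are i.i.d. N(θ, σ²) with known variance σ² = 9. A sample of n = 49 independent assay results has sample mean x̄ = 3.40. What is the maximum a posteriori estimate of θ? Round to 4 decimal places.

θ̂_MAP = 3.4335

n = 49, x̄ = 3.40.
For a Normal prior and Normal likelihood with known variance, the posterior is Normal; its mode equals its mean, the precision-weighted average.
Prior precision 1/σ₀² = 1/25 = 0.04; data precision n/σ² = 49/9.
θ̂ = (0.04·8 + (49/9)·3.4) / (0.04 + 49/9) = (4237/225)/(1234/225) = 4237/1234 ≈ 3.4335.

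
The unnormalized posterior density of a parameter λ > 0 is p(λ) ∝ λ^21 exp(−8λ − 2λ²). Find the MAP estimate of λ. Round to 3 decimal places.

λ̂_MAP = 1.500

ℓ'(λ) = 21/λ − 8 − 4λ. Setting this to zero and multiplying by λ: 4λ² + 8λ − 21 = 0.
λ = (−8 + √(8² + 4·4·21)) / (2·4) = (−8 + √400) / 8 = (−8 + 20)/8 = 3/2.
ℓ''(λ) = −21/λ² − 4 < 0, confirming a maximum.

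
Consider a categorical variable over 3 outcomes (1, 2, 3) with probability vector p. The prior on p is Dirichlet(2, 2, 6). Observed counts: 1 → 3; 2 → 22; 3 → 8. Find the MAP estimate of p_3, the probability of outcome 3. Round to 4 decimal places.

The posterior is Dirichlet(αᵢ + nᵢ) = Dirichlet(5, 24, 14).
For a Dirichlet(a₁,…,a_K) with all aᵢ > 1, the mode has j-th component (aⱼ − 1)/(Σaᵢ − K).
Here Σaᵢ = 43 and K = 3, so p_3 = (14 − 1)/(43 − 3) = 13/40 ≈ 0.3250.

MAP estimate: 0.3250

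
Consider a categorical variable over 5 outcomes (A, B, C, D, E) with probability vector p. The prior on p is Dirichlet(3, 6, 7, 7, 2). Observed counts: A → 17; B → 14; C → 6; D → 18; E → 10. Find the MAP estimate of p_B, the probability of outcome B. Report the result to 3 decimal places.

The posterior is Dirichlet(αᵢ + nᵢ) = Dirichlet(20, 20, 13, 25, 12).
For a Dirichlet(a₁,…,a_K) with all aᵢ > 1, the mode has j-th component (aⱼ − 1)/(Σaᵢ − K).
Here Σaᵢ = 90 and K = 5, so p_B = (20 − 1)/(90 − 5) = 19/85 ≈ 0.224.

MAP estimate of p_B = 0.224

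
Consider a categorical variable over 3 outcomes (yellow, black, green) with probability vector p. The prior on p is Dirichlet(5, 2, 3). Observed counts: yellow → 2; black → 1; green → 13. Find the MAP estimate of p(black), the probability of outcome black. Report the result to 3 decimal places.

The posterior is Dirichlet(αᵢ + nᵢ) = Dirichlet(7, 3, 16).
For a Dirichlet(a₁,…,a_K) with all aᵢ > 1, the mode has j-th component (aⱼ − 1)/(Σaᵢ − K).
Here Σaᵢ = 26 and K = 3, so p(black) = (3 − 1)/(26 − 3) = 2/23 ≈ 0.087.

MAP estimate of p(black) = 0.087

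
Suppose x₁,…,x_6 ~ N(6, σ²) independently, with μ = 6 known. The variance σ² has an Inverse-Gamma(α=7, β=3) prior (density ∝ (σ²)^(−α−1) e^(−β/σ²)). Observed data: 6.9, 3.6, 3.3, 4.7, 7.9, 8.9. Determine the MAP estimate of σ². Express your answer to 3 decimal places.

σ̂²_MAP = 1.526

Sum of squared deviations about the known mean: SS = (6.9−6)² + (3.6−6)² + (3.3−6)² + (4.7−6)² + (7.9−6)² + (8.9−6)² = 27.57.
The Normal likelihood contributes (σ²)^(−n/2) exp(−SS/(2σ²)), so the posterior is Inverse-Gamma(α + n/2, β + SS/2) = Inverse-Gamma(10, 16.785).
The mode of Inverse-Gamma(a, b) is b/(a+1) = 16.785/11 ≈ 1.526.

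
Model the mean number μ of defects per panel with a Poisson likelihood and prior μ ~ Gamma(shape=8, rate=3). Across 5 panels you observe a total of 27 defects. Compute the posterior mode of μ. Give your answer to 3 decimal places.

Σxᵢ = 27, n = 5.
Posterior ∝ μ^7e^(−3μ) · μ^27e^(−5μ) = μ^34e^(−8μ), i.e. Gamma(shape=35, rate=8).
The mode of a Gamma(a, b) with a ≥ 1 (shape–rate) is (a−1)/b = 34/8 ≈ 4.250.

μ̂_MAP = 4.250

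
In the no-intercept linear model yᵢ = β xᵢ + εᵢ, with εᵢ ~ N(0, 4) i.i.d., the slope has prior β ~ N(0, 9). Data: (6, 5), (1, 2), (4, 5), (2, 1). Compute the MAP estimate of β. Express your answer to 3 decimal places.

β̂_MAP = 0.940

log p(β | y) = −Σ(yᵢ − βxᵢ)²/(2·4) − β²/(2·9) + const.
Setting the derivative to zero: Σxᵢ(yᵢ − βxᵢ)/4 − β/9 = 0, so β = Σxᵢyᵢ / (Σxᵢ² + σ²/τ²).
Σxᵢyᵢ = 6·5 + 1·2 + 4·5 + 2·1 = 54; Σxᵢ² = 57; σ²/τ² = 4/9.
β̂_MAP = 54 / (57 + 4/9) = 54/(517/9) = 486/517 ≈ 0.940.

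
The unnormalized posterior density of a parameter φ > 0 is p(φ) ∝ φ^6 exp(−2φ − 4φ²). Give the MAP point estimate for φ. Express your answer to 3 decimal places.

ℓ'(φ) = 6/φ − 2 − 8φ. Setting this to zero and multiplying by φ: 8φ² + 2φ − 6 = 0.
φ = (−2 + √(2² + 4·8·6)) / (2·8) = (−2 + √196) / 16 = (−2 + 14)/16 = 3/4.
ℓ''(φ) = −6/φ² − 8 < 0, confirming a maximum.

φ̂_MAP = 0.750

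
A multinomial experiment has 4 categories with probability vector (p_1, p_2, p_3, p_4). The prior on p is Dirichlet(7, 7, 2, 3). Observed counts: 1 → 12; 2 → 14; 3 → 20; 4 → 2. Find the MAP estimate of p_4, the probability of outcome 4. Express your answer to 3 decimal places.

The posterior is Dirichlet(αᵢ + nᵢ) = Dirichlet(19, 21, 22, 5).
For a Dirichlet(a₁,…,a_K) with all aᵢ > 1, the mode has j-th component (aⱼ − 1)/(Σaᵢ − K).
Here Σaᵢ = 67 and K = 4, so p_4 = (5 − 1)/(67 − 4) = 4/63 ≈ 0.063.

MAP estimate: 0.063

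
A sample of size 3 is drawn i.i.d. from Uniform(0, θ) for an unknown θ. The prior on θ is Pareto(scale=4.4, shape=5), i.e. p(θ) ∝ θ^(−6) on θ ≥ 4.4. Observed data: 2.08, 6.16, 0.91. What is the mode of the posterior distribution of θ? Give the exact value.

The Uniform(0, θ) likelihood is θ^(−n) for θ ≥ max(xᵢ), zero otherwise. Here max(xᵢ) = 6.16.
Posterior ∝ θ^(−6) · θ^(−3) = θ^(−9) on θ ≥ max(4.4, 6.16) = 6.16.
This density is strictly decreasing in θ, so the posterior mode lies at the lower boundary of the support.

θ̂_MAP = 6.16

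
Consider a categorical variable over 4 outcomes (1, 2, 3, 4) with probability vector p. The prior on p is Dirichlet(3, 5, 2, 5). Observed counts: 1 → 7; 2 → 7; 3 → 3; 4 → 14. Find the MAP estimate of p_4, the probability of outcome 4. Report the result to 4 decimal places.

MAP estimate: 0.4286

The posterior is Dirichlet(αᵢ + nᵢ) = Dirichlet(10, 12, 5, 19).
For a Dirichlet(a₁,…,a_K) with all aᵢ > 1, the mode has j-th component (aⱼ − 1)/(Σaᵢ − K).
Here Σaᵢ = 46 and K = 4, so p_4 = (19 − 1)/(46 − 4) = 18/42 ≈ 0.4286.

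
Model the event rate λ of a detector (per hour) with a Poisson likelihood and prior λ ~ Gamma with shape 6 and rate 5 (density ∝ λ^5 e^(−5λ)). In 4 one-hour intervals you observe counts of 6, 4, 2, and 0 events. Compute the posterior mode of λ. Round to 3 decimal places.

λ̂_MAP = 1.889

Σxᵢ = 6+4+2+0 = 12, with n = 4.
Posterior ∝ λ^5e^(−5λ) · λ^12e^(−4λ) = λ^17e^(−9λ), i.e. Gamma(shape=18, rate=9).
The mode of a Gamma(a, b) with a ≥ 1 (shape–rate) is (a−1)/b = 17/9 ≈ 1.889.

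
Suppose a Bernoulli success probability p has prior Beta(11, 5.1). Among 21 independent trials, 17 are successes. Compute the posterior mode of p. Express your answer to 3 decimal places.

p̂_MAP = 0.769

Prior: Beta(11, 5.1).
Data: 17 successes in 21 trials. The binomial likelihood contributes p^17(1−p)^4, so the posterior is Beta(11+17, 5.1+4) = Beta(28, 9.1).
For Beta(a, b) with a, b > 1 the mode is (a−1)/(a+b−2) = 27/35.1 ≈ 0.769.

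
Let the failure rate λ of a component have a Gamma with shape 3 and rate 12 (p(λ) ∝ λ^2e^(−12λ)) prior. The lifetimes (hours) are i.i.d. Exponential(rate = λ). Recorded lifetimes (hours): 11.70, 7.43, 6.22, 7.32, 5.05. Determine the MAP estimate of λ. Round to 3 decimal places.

λ̂_MAP = 0.141

The Exponential(rate=λ) likelihood is ∝ λ^n e^(−λΣtᵢ). Here n = 5 and Σtᵢ = 11.70 + 7.43 + 6.22 + 7.32 + 5.05 = 37.72.
Posterior ∝ λ^2e^(−12λ) · λ^5e^(−37.72λ) = λ^7e^(−49.72λ), i.e. Gamma(8, 49.72).
Mode = (a−1)/b = 7/49.72 ≈ 0.141.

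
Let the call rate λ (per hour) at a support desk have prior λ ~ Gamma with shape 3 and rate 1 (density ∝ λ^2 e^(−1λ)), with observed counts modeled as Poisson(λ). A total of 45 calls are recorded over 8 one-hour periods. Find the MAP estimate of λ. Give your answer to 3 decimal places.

Σxᵢ = 45, n = 8.
Posterior ∝ λ^2e^(−1λ) · λ^45e^(−8λ) = λ^47e^(−9λ), i.e. Gamma(shape=48, rate=9).
The mode of a Gamma(a, b) with a ≥ 1 (shape–rate) is (a−1)/b = 47/9 ≈ 5.222.

λ̂_MAP = 5.222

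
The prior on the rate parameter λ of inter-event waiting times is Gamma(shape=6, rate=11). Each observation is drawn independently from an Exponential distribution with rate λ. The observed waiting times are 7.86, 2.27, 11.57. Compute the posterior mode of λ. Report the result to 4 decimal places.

The Exponential(rate=λ) likelihood is ∝ λ^n e^(−λΣtᵢ). Here n = 3 and Σtᵢ = 7.86 + 2.27 + 11.57 = 21.70.
Posterior ∝ λ^5e^(−11λ) · λ^3e^(−21.70λ) = λ^8e^(−32.70λ), i.e. Gamma(9, 32.70).
Mode = (a−1)/b = 8/32.70 ≈ 0.2446.

λ̂_MAP = 0.2446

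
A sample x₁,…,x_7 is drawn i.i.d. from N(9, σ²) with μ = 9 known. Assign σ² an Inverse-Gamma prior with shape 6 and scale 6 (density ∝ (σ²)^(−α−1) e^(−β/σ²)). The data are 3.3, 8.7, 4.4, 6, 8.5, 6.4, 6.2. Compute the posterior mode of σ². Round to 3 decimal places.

Sum of squared deviations about the known mean: SS = (3.3−9)² + (8.7−9)² + (4.4−9)² + (6−9)² + (8.5−9)² + (6.4−9)² + (6.2−9)² = 77.59.
The Normal likelihood contributes (σ²)^(−n/2) exp(−SS/(2σ²)), so the posterior is Inverse-Gamma(α + n/2, β + SS/2) = Inverse-Gamma(9.5, 44.795).
The mode of Inverse-Gamma(a, b) is b/(a+1) = 44.795/10.5 ≈ 4.266.

σ̂²_MAP = 4.266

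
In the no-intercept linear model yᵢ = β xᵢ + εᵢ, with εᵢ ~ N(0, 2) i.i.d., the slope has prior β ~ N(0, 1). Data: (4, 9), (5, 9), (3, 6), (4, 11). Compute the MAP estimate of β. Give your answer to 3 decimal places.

β̂_MAP = 2.103

log p(β | y) = −Σ(yᵢ − βxᵢ)²/(2·2) − β²/(2·1) + const.
Setting the derivative to zero: Σxᵢ(yᵢ − βxᵢ)/2 − β/1 = 0, so β = Σxᵢyᵢ / (Σxᵢ² + σ²/τ²).
Σxᵢyᵢ = 4·9 + 5·9 + 3·6 + 4·11 = 143; Σxᵢ² = 66; σ²/τ² = 2.
β̂_MAP = 143 / (66 + 2) = 143/68 ≈ 2.103.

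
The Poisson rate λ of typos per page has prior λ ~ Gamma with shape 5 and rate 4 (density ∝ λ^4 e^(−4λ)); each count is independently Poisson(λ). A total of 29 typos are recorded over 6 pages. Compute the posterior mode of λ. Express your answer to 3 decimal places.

Σxᵢ = 29, n = 6.
Posterior ∝ λ^4e^(−4λ) · λ^29e^(−6λ) = λ^33e^(−10λ), i.e. Gamma(shape=34, rate=10).
The mode of a Gamma(a, b) with a ≥ 1 (shape–rate) is (a−1)/b = 33/10 ≈ 3.300.

λ̂_MAP = 3.300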